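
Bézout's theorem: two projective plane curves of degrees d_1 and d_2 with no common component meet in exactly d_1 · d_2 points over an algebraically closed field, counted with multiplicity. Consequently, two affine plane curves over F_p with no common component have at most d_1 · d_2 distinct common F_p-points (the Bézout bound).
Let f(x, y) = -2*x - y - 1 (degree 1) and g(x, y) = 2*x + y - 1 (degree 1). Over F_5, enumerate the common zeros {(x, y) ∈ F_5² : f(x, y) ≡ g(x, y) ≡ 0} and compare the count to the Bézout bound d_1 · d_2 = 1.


Common zeros: ∅; count = 0; Bézout bound = 1.

deg(f) = 1, deg(g) = 1, so Bézout bound = 1.
Scan x ∈ F_5. For each x, list the y ∈ F_5 with f(x, y) ≡ 0 and those with g(x, y) ≡ 0 (mod 5); the common zeros in that column are the intersection.
  x = 0: f ≡ 0 at y ∈ {4}; g ≡ 0 at y ∈ {1}; common: ∅.
  x = 1: f ≡ 0 at y ∈ {2}; g ≡ 0 at y ∈ {4}; common: ∅.
  x = 2: f ≡ 0 at y ∈ {0}; g ≡ 0 at y ∈ {2}; common: ∅.
  x = 3: f ≡ 0 at y ∈ {3}; g ≡ 0 at y ∈ {0}; common: ∅.
  x = 4: f ≡ 0 at y ∈ {1}; g ≡ 0 at y ∈ {3}; common: ∅.
Collecting: common zeros = ∅, so the count is 0.
Comparison with the Bézout bound: 0 ≤ 1 = deg(f)·deg(g), as expected for curves with no common component (the affine F_5-count falls short of the bound because intersections may lie at infinity, over extension fields, or carry multiplicity).


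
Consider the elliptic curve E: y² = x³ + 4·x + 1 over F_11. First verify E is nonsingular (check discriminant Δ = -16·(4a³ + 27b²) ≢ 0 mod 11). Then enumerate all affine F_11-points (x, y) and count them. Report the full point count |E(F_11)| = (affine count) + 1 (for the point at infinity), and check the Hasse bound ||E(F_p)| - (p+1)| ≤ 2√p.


Affine points = {(0, 1), (0, 10), (4, 2), (4, 9), (5, 5), (5, 6), (7, 3), (7, 8)}; affine count = 8; |E(F_11)| = 9.

Discriminant check: Δ ∝ 4a³ + 27b² = 4·4³ + 27·1² = 4·64 + 27·1 ≡ 8 (mod 11). Nonzero ⇒ E is nonsingular.
For each x ∈ F_11, compute rhs = x³ + 4·x + 1 mod 11, then count y ∈ F_11 with y² ≡ rhs.
  x = 0: rhs = 1, matching y values: 1, 10 (2 points).
  x = 1: rhs = 6, matching y values: none (0 points).
  x = 2: rhs = 6, matching y values: none (0 points).
  x = 3: rhs = 7, matching y values: none (0 points).
  x = 4: rhs = 4, matching y values: 2, 9 (2 points).
  x = 5: rhs = 3, matching y values: 5, 6 (2 points).
  x = 6: rhs = 10, matching y values: none (0 points).
  x = 7: rhs = 9, matching y values: 3, 8 (2 points).
  x = 8: rhs = 6, matching y values: none (0 points).
  x = 9: rhs = 7, matching y values: none (0 points).
  x = 10: rhs = 7, matching y values: none (0 points).
Total affine count: 8.
Full point count |E(F_11)| = 8 + 1 = 9.
Hasse bound: |9 − (11+1)| = |-3| = 3 ≤ 2√11 ≈ 6.6332 ✓.


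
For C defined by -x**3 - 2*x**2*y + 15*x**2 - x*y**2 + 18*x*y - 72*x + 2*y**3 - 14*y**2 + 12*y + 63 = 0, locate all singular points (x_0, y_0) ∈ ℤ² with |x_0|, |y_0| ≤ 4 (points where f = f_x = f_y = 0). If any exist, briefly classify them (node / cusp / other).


Singular points: {(3, 3)}; classification: cusp.

Compute partial derivatives:
  f_x = -3*x**2 - 4*x*y + 30*x - y**2 + 18*y - 72.
  f_y = -2*x**2 - 2*x*y + 18*x + 6*y**2 - 28*y + 12.
Scan x_0 ∈ {−4, ..., 4}. For each x_0, f_y(x_0, y) is a polynomial in y; find its integer roots y ∈ {−4, ..., 4}, then test f_x and f at those candidates.
  x = -4: f_y(-4, y) = 6*y**2 - 20*y - 92; no integer root y with |y| ≤ 4.
  x = -3: f_y(-3, y) = 6*y**2 - 22*y - 60; no integer root y with |y| ≤ 4.
  x = -2: f_y(-2, y) = 6*y**2 - 24*y - 32; no integer root y with |y| ≤ 4.
  x = -1: f_y(-1, y) = 6*y**2 - 26*y - 8; no integer root y with |y| ≤ 4.
  x = 0: f_y(0, y) = 6*y**2 - 28*y + 12; no integer root y with |y| ≤ 4.
  x = 1: f_y(1, y) = 6*y**2 - 30*y + 28; no integer root y with |y| ≤ 4.
  x = 2: f_y(2, y) = 6*y**2 - 32*y + 40; vanishes at y ∈ {2}. (2, 2): f_x = -8 ≠ 0.
  x = 3: f_y(3, y) = 6*y**2 - 34*y + 48; vanishes at y ∈ {3}. (3, 3): f_x = 0, f = 0 — SINGULAR.
  x = 4: f_y(4, y) = 6*y**2 - 36*y + 52; no integer root y with |y| ≤ 4.
Only singular point on the grid: (3, 3).
Classify: substitute x = 3 + u, y = 3 + v and expand: f = -u**3 - 2*u**2*v - u*v**2 + 2*v**3 + v**2.
No constant or linear terms (consistent with a singular point). Quadratic part: v**2. Cubic part: -u**3 - 2*u**2*v - u*v**2 + 2*v**3.
The quadratic part v**2 is a perfect square, so there is a single (double) tangent line v = 0, i.e. y = 3. Restricting the cubic part to that line (v = 0) leaves -u**3 ≠ 0, so f is not divisible by v and the branch is v² ≈ u**3 to lowest order — this is a cusp.
Classification: cusp.


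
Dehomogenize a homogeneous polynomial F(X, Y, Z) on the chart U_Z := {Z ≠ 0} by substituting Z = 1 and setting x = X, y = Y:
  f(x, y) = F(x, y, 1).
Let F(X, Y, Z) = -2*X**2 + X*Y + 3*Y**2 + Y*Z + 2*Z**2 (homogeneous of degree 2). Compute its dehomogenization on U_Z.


f(x, y) = -2*x**2 + x*y + 3*y**2 + y + 2

On U_Z we set Z = 1. Each monomial c·X^i·Y^j·Z^k in F becomes c·x^i·y^j·1^k = c·x^i·y^j.
Substituting Z = 1: F(X, Y, 1) = -2*x**2 + x*y + 3*y**2 + y + 2.
Note: deg(f) ≤ deg(F) = 2; strict inequality happens when F is divisible by Z (lost terms).


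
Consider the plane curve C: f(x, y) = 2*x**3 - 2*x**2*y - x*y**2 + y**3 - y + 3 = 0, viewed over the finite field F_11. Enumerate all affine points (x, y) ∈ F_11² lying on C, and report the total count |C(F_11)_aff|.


Affine F_11-points: {(1, 8), (3, 3), (5, 0), (5, 1), (5, 4), (8, 1), (10, 1)}; count = 7.

For each of the 121 pairs (x, y) ∈ F_11², evaluate f(x, y) mod 11. Record the zeros.
  x = 0: [0↦3, 1↦3, 2↦9, 3↦5, 4↦8, 5↦2, 6↦4, 7↦9, 8↦1, 9↦8, 10↦3]  zeros at y ∈ ∅
  x = 1: [0↦5, 1↦2, 2↦3, 3↦3, 4↦8, 5↦2, 6↦2, 7↦3, 8↦0, 9↦10, 10↦6]  zeros at y ∈ {8}
  x = 2: [0↦8, 1↦9, 2↦1, 3↦1, 4↦4, 5↦5, 6↦10, 7↦3, 8↦1, 9↦10, 10↦3]  zeros at y ∈ ∅
  x = 3: [0↦2, 1↦3, 2↦4, 3↦0, 4↦8, 5↦1, 6↦7, 7↦10, 8↦5, 9↦9, 10↦6]  zeros at y ∈ {3}
  x = 4: [0↦10, 1↦7, 2↦2, 3↦1, 4↦10, 5↦2, 6↦5, 7↦3, 8↦2, 9↦8, 10↦5]  zeros at y ∈ ∅
  x = 5: [0↦0, 1↦0, 2↦7, 3↦5, 4↦0, 5↦9, 6↦5, 7↦5, 8↦4, 9↦8, 10↦1]  zeros at y ∈ {0, 1, 4}
  x = 6: [0↦6, 1↦5, 2↦9, 3↦2, 4↦1, 5↦1, 6↦8, 7↦6, 8↦1, 9↦10, 10↦6]  zeros at y ∈ ∅
  x = 7: [0↦7, 1↦1, 2↦9, 3↦4, 4↦3, 5↦1, 6↦4, 7↦7, 8↦5, 9↦4, 10↦10]  zeros at y ∈ ∅
  x = 8: [0↦4, 1↦0, 2↦8, 3↦1, 4↦7, 5↦10, 6↦5, 7↦9, 8↦6, 9↦2, 10↦3]  zeros at y ∈ {1}
  x = 9: [0↦9, 1↦3, 2↦7, 3↦5, 4↦3, 5↦7, 6↦1, 7↦2, 8↦5, 9↦5, 10↦8]  zeros at y ∈ ∅
  x = 10: [0↦1, 1↦0, 2↦7, 3↦6, 4↦3, 5↦4, 6↦4, 7↦9, 8↦3, 9↦3, 10↦4]  zeros at y ∈ {1}
Collecting zeros: affine points = {(1, 8), (3, 3), (5, 0), (5, 1), (5, 4), (8, 1), (10, 1)}.
Total count |C(F_11)_aff| = 7.


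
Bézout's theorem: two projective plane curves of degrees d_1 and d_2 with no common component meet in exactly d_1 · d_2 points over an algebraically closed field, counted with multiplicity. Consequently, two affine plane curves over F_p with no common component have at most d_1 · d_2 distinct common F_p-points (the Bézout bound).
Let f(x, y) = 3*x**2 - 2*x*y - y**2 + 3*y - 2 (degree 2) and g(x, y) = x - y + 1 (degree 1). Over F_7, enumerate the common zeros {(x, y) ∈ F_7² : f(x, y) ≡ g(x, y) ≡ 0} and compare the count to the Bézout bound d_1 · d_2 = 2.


Common zeros: {(0, 1)}; count = 1; Bézout bound = 2.

deg(f) = 2, deg(g) = 1, so Bézout bound = 2.
Scan x ∈ F_7. For each x, list the y ∈ F_7 with f(x, y) ≡ 0 and those with g(x, y) ≡ 0 (mod 7); the common zeros in that column are the intersection.
  x = 0: f ≡ 0 at y ∈ {1, 2}; g ≡ 0 at y ∈ {1}; common: {1}.
  x = 1: f ≡ 0 at y ∈ ∅; g ≡ 0 at y ∈ {2}; common: ∅.
  x = 2: f ≡ 0 at y ∈ ∅; g ≡ 0 at y ∈ {3}; common: ∅.
  x = 3: f ≡ 0 at y ∈ {1, 3}; g ≡ 0 at y ∈ {4}; common: ∅.
  x = 4: f ≡ 0 at y ∈ ∅; g ≡ 0 at y ∈ {5}; common: ∅.
  x = 5: f ≡ 0 at y ∈ ∅; g ≡ 0 at y ∈ {6}; common: ∅.
  x = 6: f ≡ 0 at y ∈ {2, 3}; g ≡ 0 at y ∈ {0}; common: ∅.
Collecting: common zeros = {(0, 1)}, so the count is 1.
Comparison with the Bézout bound: 1 ≤ 2 = deg(f)·deg(g), as expected for curves with no common component (the affine F_7-count falls short of the bound because intersections may lie at infinity, over extension fields, or carry multiplicity).


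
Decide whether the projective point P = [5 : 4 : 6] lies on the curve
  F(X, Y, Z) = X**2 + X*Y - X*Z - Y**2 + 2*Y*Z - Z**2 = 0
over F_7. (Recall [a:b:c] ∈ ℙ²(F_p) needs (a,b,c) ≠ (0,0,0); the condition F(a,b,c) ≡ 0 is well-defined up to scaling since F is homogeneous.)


F(5,4,6) ≡ 4 (mod 7); P is NOT on the curve.

Evaluate F(5, 4, 6) term-by-term (mod 7).
  X**2 ↦ 1·25·1·1 = 25
  X*Y ↦ 1·5·4·1 = 20
  -X*Z ↦ -1·5·1·6 = -30
  -Y**2 ↦ -1·1·16·1 = -16
  2*Y*Z ↦ 2·1·4·6 = 48
  -Z**2 ↦ -1·1·1·36 = -36
Sum: F(5, 4, 6) = (25) + (20) + (-30) + (-16) + (48) + (-36) = 11.
Reducing mod 7: 11 ≡ 4 (mod 7).
Since F(a, b, c) ≡ 4 ≠ 0 (mod 7), P does NOT lie on the curve.


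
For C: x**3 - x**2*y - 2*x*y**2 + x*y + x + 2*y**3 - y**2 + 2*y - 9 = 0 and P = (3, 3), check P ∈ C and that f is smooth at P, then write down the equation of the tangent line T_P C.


Tangent line at P: -5*x + 8*y - 9 = 0.

Step 1: f(3, 3) = 0, so P lies on C.
Step 2: partial derivatives
  f_x(x, y) = 3*x**2 - 2*x*y - 2*y**2 + y + 1, f_y(x, y) = -x**2 - 4*x*y + x + 6*y**2 - 2*y + 2.
  f_x(P) = -5, f_y(P) = 8 (gradient nonzero, so P is smooth).
Step 3: tangent line at P: -5·(x − 3) + 8·(y − 3) = 0.
Expanding: -5*x + 8*y - 9 = 0.


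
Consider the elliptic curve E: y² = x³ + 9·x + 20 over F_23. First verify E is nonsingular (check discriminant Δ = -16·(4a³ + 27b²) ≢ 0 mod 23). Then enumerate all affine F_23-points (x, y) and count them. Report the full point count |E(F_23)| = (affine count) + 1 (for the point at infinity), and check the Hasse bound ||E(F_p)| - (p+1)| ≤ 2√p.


Affine points = {(2, 0), (5, 11), (5, 12), (7, 9), (7, 14), (8, 11), (8, 12), (9, 5), (9, 18), (10, 11), (10, 12), (11, 1), (11, 22), (12, 4), (12, 19), (17, 7), (17, 16), (19, 9), (19, 14), (20, 9), (20, 14)}; affine count = 21; |E(F_23)| = 22.

Discriminant check: Δ ∝ 4a³ + 27b² = 4·9³ + 27·20² = 4·729 + 27·400 ≡ 8 (mod 23). Nonzero ⇒ E is nonsingular.
For each x ∈ F_23, compute rhs = x³ + 9·x + 20 mod 23, then count y ∈ F_23 with y² ≡ rhs.
  x = 0: rhs = 20, matching y values: none (0 points).
  x = 1: rhs = 7, matching y values: none (0 points).
  x = 2: rhs = 0, matching y values: 0 (1 points).
  x = 3: rhs = 5, matching y values: none (0 points).
  x = 4: rhs = 5, matching y values: none (0 points).
  x = 5: rhs = 6, matching y values: 11, 12 (2 points).
  x = 6: rhs = 14, matching y values: none (0 points).
  x = 7: rhs = 12, matching y values: 9, 14 (2 points).
  x = 8: rhs = 6, matching y values: 11, 12 (2 points).
  x = 9: rhs = 2, matching y values: 5, 18 (2 points).
  x = 10: rhs = 6, matching y values: 11, 12 (2 points).
  x = 11: rhs = 1, matching y values: 1, 22 (2 points).
  x = 12: rhs = 16, matching y values: 4, 19 (2 points).
  x = 13: rhs = 11, matching y values: none (0 points).
  x = 14: rhs = 15, matching y values: none (0 points).
  x = 15: rhs = 11, matching y values: none (0 points).
  x = 16: rhs = 5, matching y values: none (0 points).
  x = 17: rhs = 3, matching y values: 7, 16 (2 points).
  x = 18: rhs = 11, matching y values: none (0 points).
  x = 19: rhs = 12, matching y values: 9, 14 (2 points).
  x = 20: rhs = 12, matching y values: 9, 14 (2 points).
  x = 21: rhs = 17, matching y values: none (0 points).
  x = 22: rhs = 10, matching y values: none (0 points).
Total affine count: 21.
Full point count |E(F_23)| = 21 + 1 = 22.
Hasse bound: |22 − (23+1)| = |-2| = 2 ≤ 2√23 ≈ 9.5917 ✓.


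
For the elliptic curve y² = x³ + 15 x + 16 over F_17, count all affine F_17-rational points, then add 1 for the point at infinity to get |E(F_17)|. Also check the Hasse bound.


Affine points = {(0, 4), (0, 13), (1, 7), (1, 10), (4, 2), (4, 15), (6, 4), (6, 13), (8, 6), (8, 11), (9, 8), (9, 9), (11, 4), (11, 13), (16, 0)}; affine count = 15; |E(F_17)| = 16.

Discriminant check: Δ ∝ 4a³ + 27b² = 4·15³ + 27·16² = 4·3375 + 27·256 ≡ 12 (mod 17). Nonzero ⇒ E is nonsingular.
For each x ∈ F_17, compute rhs = x³ + 15·x + 16 mod 17, then count y ∈ F_17 with y² ≡ rhs.
  x = 0: rhs = 16, matching y values: 4, 13 (2 points).
  x = 1: rhs = 15, matching y values: 7, 10 (2 points).
  x = 2: rhs = 3, matching y values: none (0 points).
  x = 3: rhs = 3, matching y values: none (0 points).
  x = 4: rhs = 4, matching y values: 2, 15 (2 points).
  x = 5: rhs = 12, matching y values: none (0 points).
  x = 6: rhs = 16, matching y values: 4, 13 (2 points).
  x = 7: rhs = 5, matching y values: none (0 points).
  x = 8: rhs = 2, matching y values: 6, 11 (2 points).
  x = 9: rhs = 13, matching y values: 8, 9 (2 points).
  x = 10: rhs = 10, matching y values: none (0 points).
  x = 11: rhs = 16, matching y values: 4, 13 (2 points).
  x = 12: rhs = 3, matching y values: none (0 points).
  x = 13: rhs = 11, matching y values: none (0 points).
  x = 14: rhs = 12, matching y values: none (0 points).
  x = 15: rhs = 12, matching y values: none (0 points).
  x = 16: rhs = 0, matching y values: 0 (1 points).
Total affine count: 15.
Full point count |E(F_17)| = 15 + 1 = 16.
Hasse bound: |16 − (17+1)| = |-2| = 2 ≤ 2√17 ≈ 8.2462 ✓.


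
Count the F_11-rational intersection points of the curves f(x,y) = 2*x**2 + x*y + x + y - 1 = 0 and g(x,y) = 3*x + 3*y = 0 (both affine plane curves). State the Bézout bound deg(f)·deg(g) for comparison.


Common zeros: {(1, 10), (10, 1)}; count = 2; Bézout bound = 2.

deg(f) = 2, deg(g) = 1, so Bézout bound = 2.
Scan x ∈ F_11. For each x, list the y ∈ F_11 with f(x, y) ≡ 0 and those with g(x, y) ≡ 0 (mod 11); the common zeros in that column are the intersection.
  x = 0: f ≡ 0 at y ∈ {1}; g ≡ 0 at y ∈ {0}; common: ∅.
  x = 1: f ≡ 0 at y ∈ {10}; g ≡ 0 at y ∈ {10}; common: {10}.
  x = 2: f ≡ 0 at y ∈ {8}; g ≡ 0 at y ∈ {9}; common: ∅.
  x = 3: f ≡ 0 at y ∈ {6}; g ≡ 0 at y ∈ {8}; common: ∅.
  x = 4: f ≡ 0 at y ∈ {4}; g ≡ 0 at y ∈ {7}; common: ∅.
  x = 5: f ≡ 0 at y ∈ {2}; g ≡ 0 at y ∈ {6}; common: ∅.
  x = 6: f ≡ 0 at y ∈ {0}; g ≡ 0 at y ∈ {5}; common: ∅.
  x = 7: f ≡ 0 at y ∈ {9}; g ≡ 0 at y ∈ {4}; common: ∅.
  x = 8: f ≡ 0 at y ∈ {7}; g ≡ 0 at y ∈ {3}; common: ∅.
  x = 9: f ≡ 0 at y ∈ {5}; g ≡ 0 at y ∈ {2}; common: ∅.
  x = 10: f ≡ 0 at y ∈ {0, 1, 2, 3, 4, 5, 6, 7, 8, 9, 10}; g ≡ 0 at y ∈ {1}; common: {1}.
Collecting: common zeros = {(1, 10), (10, 1)}, so the count is 2.
Comparison with the Bézout bound: 2 ≤ 2 = deg(f)·deg(g), as expected for curves with no common component (the bound is attained).


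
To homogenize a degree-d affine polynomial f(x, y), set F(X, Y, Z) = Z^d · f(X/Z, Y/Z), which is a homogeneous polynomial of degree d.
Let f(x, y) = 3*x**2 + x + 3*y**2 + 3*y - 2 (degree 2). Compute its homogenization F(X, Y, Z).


F(X, Y, Z) = 3*X**2 + X*Z + 3*Y**2 + 3*Y*Z - 2*Z**2

deg(f) = 2.
Substitute x = X/Z, y = Y/Z into f, then multiply by Z^2.
  monomial 3·x^2·y^0 ↦ 3·X^2·Y^0·Z^0.
  monomial 1·x^1·y^0 ↦ 1·X^1·Y^0·Z^1.
  monomial 3·x^0·y^2 ↦ 3·X^0·Y^2·Z^0.
  monomial 3·x^0·y^1 ↦ 3·X^0·Y^1·Z^1.
  monomial -2·x^0·y^0 ↦ -2·X^0·Y^0·Z^2.
Collecting: F(X, Y, Z) = 3*X**2 + X*Z + 3*Y**2 + 3*Y*Z - 2*Z**2.


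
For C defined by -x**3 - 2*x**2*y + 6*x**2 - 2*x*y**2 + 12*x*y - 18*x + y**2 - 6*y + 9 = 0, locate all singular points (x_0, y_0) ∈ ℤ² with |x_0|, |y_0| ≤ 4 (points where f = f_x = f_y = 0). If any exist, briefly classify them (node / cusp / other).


Singular points: {(0, 3)}; classification: cusp.

Compute partial derivatives:
  f_x = -3*x**2 - 4*x*y + 12*x - 2*y**2 + 12*y - 18.
  f_y = -2*x**2 - 4*x*y + 12*x + 2*y - 6.
Scan x_0 ∈ {−4, ..., 4}. For each x_0, f_y(x_0, y) is a polynomial in y; find its integer roots y ∈ {−4, ..., 4}, then test f_x and f at those candidates.
  x = -4: f_y(-4, y) = 18*y - 86; no integer root y with |y| ≤ 4.
  x = -3: f_y(-3, y) = 14*y - 60; no integer root y with |y| ≤ 4.
  x = -2: f_y(-2, y) = 10*y - 38; no integer root y with |y| ≤ 4.
  x = -1: f_y(-1, y) = 6*y - 20; no integer root y with |y| ≤ 4.
  x = 0: f_y(0, y) = 2*y - 6; vanishes at y ∈ {3}. (0, 3): f_x = 0, f = 0 — SINGULAR.
  x = 1: f_y(1, y) = 4 - 2*y; vanishes at y ∈ {2}. (1, 2): f_x = -1 ≠ 0.
  x = 2: f_y(2, y) = 10 - 6*y; no integer root y with |y| ≤ 4.
  x = 3: f_y(3, y) = 12 - 10*y; no integer root y with |y| ≤ 4.
  x = 4: f_y(4, y) = 10 - 14*y; no integer root y with |y| ≤ 4.
Only singular point on the grid: (0, 3).
Classify: substitute x = 0 + u, y = 3 + v and expand: f = -u**3 - 2*u**2*v - 2*u*v**2 + v**2.
No constant or linear terms (consistent with a singular point). Quadratic part: v**2. Cubic part: -u**3 - 2*u**2*v - 2*u*v**2.
The quadratic part v**2 is a perfect square, so there is a single (double) tangent line v = 0, i.e. y = 3. Restricting the cubic part to that line (v = 0) leaves -u**3 ≠ 0, so f is not divisible by v and the branch is v² ≈ u**3 to lowest order — this is a cusp.
Classification: cusp.


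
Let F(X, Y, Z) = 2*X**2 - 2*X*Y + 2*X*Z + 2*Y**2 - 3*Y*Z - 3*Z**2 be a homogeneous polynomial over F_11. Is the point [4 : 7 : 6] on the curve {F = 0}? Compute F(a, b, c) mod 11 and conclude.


F(4,7,6) ≡ 9 (mod 11); P is NOT on the curve.

Evaluate F(4, 7, 6) term-by-term (mod 11).
  2*X**2 ↦ 2·16·1·1 = 32
  -2*X*Y ↦ -2·4·7·1 = -56
  2*X*Z ↦ 2·4·1·6 = 48
  2*Y**2 ↦ 2·1·49·1 = 98
  -3*Y*Z ↦ -3·1·7·6 = -126
  -3*Z**2 ↦ -3·1·1·36 = -108
Sum: F(4, 7, 6) = (32) + (-56) + (48) + (98) + (-126) + (-108) = -112.
Reducing mod 11: -112 ≡ 9 (mod 11).
Since F(a, b, c) ≡ 9 ≠ 0 (mod 11), P does NOT lie on the curve.


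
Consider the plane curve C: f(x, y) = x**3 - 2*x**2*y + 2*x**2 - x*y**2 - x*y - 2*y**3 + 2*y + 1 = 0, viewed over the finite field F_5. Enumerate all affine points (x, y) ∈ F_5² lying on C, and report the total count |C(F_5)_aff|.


Affine F_5-points: {(1, 1), (2, 1), (2, 4), (3, 2), (4, 3)}; count = 5.

For each of the 25 pairs (x, y) ∈ F_5², evaluate f(x, y) mod 5. Record the zeros.
  x = 0: [0↦1, 1↦1, 2↦4, 3↦3, 4↦1]  zeros at y ∈ ∅
  x = 1: [0↦4, 1↦0, 2↦2, 3↦3, 4↦1]  zeros at y ∈ {1}
  x = 2: [0↦2, 1↦0, 2↦2, 3↦1, 4↦0]  zeros at y ∈ {1, 4}
  x = 3: [0↦1, 1↦2, 2↦0, 3↦3, 4↦4]  zeros at y ∈ {2}
  x = 4: [0↦2, 1↦2, 2↦2, 3↦0, 4↦4]  zeros at y ∈ {3}
Collecting zeros: affine points = {(1, 1), (2, 1), (2, 4), (3, 2), (4, 3)}.
Total count |C(F_5)_aff| = 5.


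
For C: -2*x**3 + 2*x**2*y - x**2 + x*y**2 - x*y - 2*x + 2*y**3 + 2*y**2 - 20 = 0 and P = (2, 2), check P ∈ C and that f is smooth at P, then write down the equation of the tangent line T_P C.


Tangent line at P: -12*x + 46*y - 68 = 0.

Step 1: f(2, 2) = 0, so P lies on C.
Step 2: partial derivatives
  f_x(x, y) = -6*x**2 + 4*x*y - 2*x + y**2 - y - 2, f_y(x, y) = 2*x**2 + 2*x*y - x + 6*y**2 + 4*y.
  f_x(P) = -12, f_y(P) = 46 (gradient nonzero, so P is smooth).
Step 3: tangent line at P: -12·(x − 2) + 46·(y − 2) = 0.
Expanding: -12*x + 46*y - 68 = 0.


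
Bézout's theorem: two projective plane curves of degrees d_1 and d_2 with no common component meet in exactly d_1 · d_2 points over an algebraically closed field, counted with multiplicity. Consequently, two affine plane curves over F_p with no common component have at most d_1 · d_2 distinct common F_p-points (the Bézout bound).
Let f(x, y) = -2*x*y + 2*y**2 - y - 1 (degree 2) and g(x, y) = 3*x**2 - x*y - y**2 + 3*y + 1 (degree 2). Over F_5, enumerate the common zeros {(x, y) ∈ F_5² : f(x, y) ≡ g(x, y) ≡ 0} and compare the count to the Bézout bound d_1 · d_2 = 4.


Common zeros: ∅; count = 0; Bézout bound = 4.

deg(f) = 2, deg(g) = 2, so Bézout bound = 4.
Scan x ∈ F_5. For each x, list the y ∈ F_5 with f(x, y) ≡ 0 and those with g(x, y) ≡ 0 (mod 5); the common zeros in that column are the intersection.
  x = 0: f ≡ 0 at y ∈ {1, 2}; g ≡ 0 at y ∈ ∅; common: ∅.
  x = 1: f ≡ 0 at y ∈ ∅; g ≡ 0 at y ∈ {1}; common: ∅.
  x = 2: f ≡ 0 at y ∈ ∅; g ≡ 0 at y ∈ ∅; common: ∅.
  x = 3: f ≡ 0 at y ∈ ∅; g ≡ 0 at y ∈ ∅; common: ∅.
  x = 4: f ≡ 0 at y ∈ {3, 4}; g ≡ 0 at y ∈ ∅; common: ∅.
Collecting: common zeros = ∅, so the count is 0.
Comparison with the Bézout bound: 0 ≤ 4 = deg(f)·deg(g), as expected for curves with no common component (the affine F_5-count falls short of the bound because intersections may lie at infinity, over extension fields, or carry multiplicity).


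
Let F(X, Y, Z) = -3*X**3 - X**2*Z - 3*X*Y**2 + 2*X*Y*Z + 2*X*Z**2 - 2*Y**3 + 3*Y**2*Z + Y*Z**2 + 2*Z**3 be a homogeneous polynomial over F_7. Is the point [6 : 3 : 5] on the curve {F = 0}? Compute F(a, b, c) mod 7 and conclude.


F(6,3,5) ≡ 1 (mod 7); P is NOT on the curve.

Evaluate F(6, 3, 5) term-by-term (mod 7).
  -3*X**3 ↦ -3·216·1·1 = -648
  -X**2*Z ↦ -1·36·1·5 = -180
  -3*X*Y**2 ↦ -3·6·9·1 = -162
  2*X*Y*Z ↦ 2·6·3·5 = 180
  2*X*Z**2 ↦ 2·6·1·25 = 300
  -2*Y**3 ↦ -2·1·27·1 = -54
  3*Y**2*Z ↦ 3·1·9·5 = 135
  Y*Z**2 ↦ 1·1·3·25 = 75
  2*Z**3 ↦ 2·1·1·125 = 250
Sum: F(6, 3, 5) = (-648) + (-180) + (-162) + (180) + (300) + (-54) + (135) + (75) + (250) = -104.
Reducing mod 7: -104 ≡ 1 (mod 7).
Since F(a, b, c) ≡ 1 ≠ 0 (mod 7), P does NOT lie on the curve.


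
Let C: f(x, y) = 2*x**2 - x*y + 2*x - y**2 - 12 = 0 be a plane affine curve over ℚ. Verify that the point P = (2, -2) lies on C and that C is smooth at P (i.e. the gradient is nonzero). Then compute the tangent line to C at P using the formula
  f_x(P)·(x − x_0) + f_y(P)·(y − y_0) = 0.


Tangent line at P: 12*x + 2*y - 20 = 0.

Step 1: f(2, -2) = 0, so P lies on C.
Step 2: partial derivatives
  f_x(x, y) = 4*x - y + 2, f_y(x, y) = -x - 2*y.
  f_x(P) = 12, f_y(P) = 2 (gradient nonzero, so P is smooth).
Step 3: tangent line at P: 12·(x − 2) + 2·(y − -2) = 0.
Expanding: 12*x + 2*y - 20 = 0.


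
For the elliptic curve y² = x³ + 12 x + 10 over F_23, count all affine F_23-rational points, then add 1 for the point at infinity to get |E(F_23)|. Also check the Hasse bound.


Affine points = {(1, 0), (3, 2), (3, 21), (7, 0), (10, 7), (10, 16), (11, 1), (11, 22), (14, 1), (14, 22), (15, 0), (18, 3), (18, 20), (19, 6), (19, 17), (20, 4), (20, 19), (21, 1), (21, 22)}; affine count = 19; |E(F_23)| = 20.

Discriminant check: Δ ∝ 4a³ + 27b² = 4·12³ + 27·10² = 4·1728 + 27·100 ≡ 21 (mod 23). Nonzero ⇒ E is nonsingular.
For each x ∈ F_23, compute rhs = x³ + 12·x + 10 mod 23, then count y ∈ F_23 with y² ≡ rhs.
  x = 0: rhs = 10, matching y values: none (0 points).
  x = 1: rhs = 0, matching y values: 0 (1 points).
  x = 2: rhs = 19, matching y values: none (0 points).
  x = 3: rhs = 4, matching y values: 2, 21 (2 points).
  x = 4: rhs = 7, matching y values: none (0 points).
  x = 5: rhs = 11, matching y values: none (0 points).
  x = 6: rhs = 22, matching y values: none (0 points).
  x = 7: rhs = 0, matching y values: 0 (1 points).
  x = 8: rhs = 20, matching y values: none (0 points).
  x = 9: rhs = 19, matching y values: none (0 points).
  x = 10: rhs = 3, matching y values: 7, 16 (2 points).
  x = 11: rhs = 1, matching y values: 1, 22 (2 points).
  x = 12: rhs = 19, matching y values: none (0 points).
  x = 13: rhs = 17, matching y values: none (0 points).
  x = 14: rhs = 1, matching y values: 1, 22 (2 points).
  x = 15: rhs = 0, matching y values: 0 (1 points).
  x = 16: rhs = 20, matching y values: none (0 points).
  x = 17: rhs = 21, matching y values: none (0 points).
  x = 18: rhs = 9, matching y values: 3, 20 (2 points).
  x = 19: rhs = 13, matching y values: 6, 17 (2 points).
  x = 20: rhs = 16, matching y values: 4, 19 (2 points).
  x = 21: rhs = 1, matching y values: 1, 22 (2 points).
  x = 22: rhs = 20, matching y values: none (0 points).
Total affine count: 19.
Full point count |E(F_23)| = 19 + 1 = 20.
Hasse bound: |20 − (23+1)| = |-4| = 4 ≤ 2√23 ≈ 9.5917 ✓.


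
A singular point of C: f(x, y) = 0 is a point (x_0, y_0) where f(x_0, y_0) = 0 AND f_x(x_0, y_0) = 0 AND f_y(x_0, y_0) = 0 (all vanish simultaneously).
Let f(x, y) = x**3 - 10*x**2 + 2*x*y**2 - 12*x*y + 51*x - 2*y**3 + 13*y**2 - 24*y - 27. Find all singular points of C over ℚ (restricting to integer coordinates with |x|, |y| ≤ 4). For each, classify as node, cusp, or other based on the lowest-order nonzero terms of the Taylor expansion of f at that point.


Singular points: {(3, 3)}; classification: node.

Compute partial derivatives:
  f_x = 3*x**2 - 20*x + 2*y**2 - 12*y + 51.
  f_y = 4*x*y - 12*x - 6*y**2 + 26*y - 24.
Scan x_0 ∈ {−4, ..., 4}. For each x_0, f_y(x_0, y) is a polynomial in y; find its integer roots y ∈ {−4, ..., 4}, then test f_x and f at those candidates.
  x = -4: f_y(-4, y) = -6*y**2 + 10*y + 24; vanishes at y ∈ {3}. (-4, 3): f_x = 161 ≠ 0.
  x = -3: f_y(-3, y) = -6*y**2 + 14*y + 12; vanishes at y ∈ {3}. (-3, 3): f_x = 120 ≠ 0.
  x = -2: f_y(-2, y) = -6*y**2 + 18*y; vanishes at y ∈ {0, 3}. (-2, 0): f_x = 103 ≠ 0; (-2, 3): f_x = 85 ≠ 0.
  x = -1: f_y(-1, y) = -6*y**2 + 22*y - 12; vanishes at y ∈ {3}. (-1, 3): f_x = 56 ≠ 0.
  x = 0: f_y(0, y) = -6*y**2 + 26*y - 24; vanishes at y ∈ {3}. (0, 3): f_x = 33 ≠ 0.
  x = 1: f_y(1, y) = -6*y**2 + 30*y - 36; vanishes at y ∈ {2, 3}. (1, 2): f_x = 18 ≠ 0; (1, 3): f_x = 16 ≠ 0.
  x = 2: f_y(2, y) = -6*y**2 + 34*y - 48; vanishes at y ∈ {3}. (2, 3): f_x = 5 ≠ 0.
  x = 3: f_y(3, y) = -6*y**2 + 38*y - 60; vanishes at y ∈ {3}. (3, 3): f_x = 0, f = 0 — SINGULAR.
  x = 4: f_y(4, y) = -6*y**2 + 42*y - 72; vanishes at y ∈ {3, 4}. (4, 3): f_x = 1 ≠ 0; (4, 4): f_x = 3 ≠ 0.
Only singular point on the grid: (3, 3).
Classify: substitute x = 3 + u, y = 3 + v and expand: f = u**3 - u**2 + 2*u*v**2 - 2*v**3 + v**2.
No constant or linear terms (consistent with a singular point). Quadratic part: -u**2 + v**2. Cubic part: u**3 + 2*u*v**2 - 2*v**3.
The quadratic part v**2 - u**2 = (v − u)(v + u) splits into two distinct linear factors, so there are two distinct tangent lines y − 3 = ±(x − 3) — this is a node (ordinary double point).
Classification: node.


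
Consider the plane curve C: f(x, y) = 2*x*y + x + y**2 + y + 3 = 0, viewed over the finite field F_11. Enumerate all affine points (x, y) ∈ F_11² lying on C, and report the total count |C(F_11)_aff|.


Affine F_11-points: {(0, 5), (1, 3), (1, 5), (2, 1), (2, 5), (3, 5), (3, 10), (4, 5), (4, 8), (5, 5), (5, 6), (6, 4), (6, 5), (7, 2), (7, 5), (8, 0), (8, 5), (9, 5), (9, 9), (10, 5), (10, 7)}; count = 21.

For each of the 121 pairs (x, y) ∈ F_11², evaluate f(x, y) mod 11. Record the zeros.
  x = 0: [0↦3, 1↦5, 2↦9, 3↦4, 4↦1, 5↦0, 6↦1, 7↦4, 8↦9, 9↦5, 10↦3]  zeros at y ∈ {5}
  x = 1: [0↦4, 1↦8, 2↦3, 3↦0, 4↦10, 5↦0, 6↦3, 7↦8, 8↦4, 9↦2, 10↦2]  zeros at y ∈ {3, 5}
  x = 2: [0↦5, 1↦0, 2↦8, 3↦7, 4↦8, 5↦0, 6↦5, 7↦1, 8↦10, 9↦10, 10↦1]  zeros at y ∈ {1, 5}
  x = 3: [0↦6, 1↦3, 2↦2, 3↦3, 4↦6, 5↦0, 6↦7, 7↦5, 8↦5, 9↦7, 10↦0]  zeros at y ∈ {5, 10}
  x = 4: [0↦7, 1↦6, 2↦7, 3↦10, 4↦4, 5↦0, 6↦9, 7↦9, 8↦0, 9↦4, 10↦10]  zeros at y ∈ {5, 8}
  x = 5: [0↦8, 1↦9, 2↦1, 3↦6, 4↦2, 5↦0, 6↦0, 7↦2, 8↦6, 9↦1, 10↦9]  zeros at y ∈ {5, 6}
  x = 6: [0↦9, 1↦1, 2↦6, 3↦2, 4↦0, 5↦0, 6↦2, 7↦6, 8↦1, 9↦9, 10↦8]  zeros at y ∈ {4, 5}
  x = 7: [0↦10, 1↦4, 2↦0, 3↦9, 4↦9, 5↦0, 6↦4, 7↦10, 8↦7, 9↦6, 10↦7]  zeros at y ∈ {2, 5}
  x = 8: [0↦0, 1↦7, 2↦5, 3↦5, 4↦7, 5↦0, 6↦6, 7↦3, 8↦2, 9↦3, 10↦6]  zeros at y ∈ {0, 5}
  x = 9: [0↦1, 1↦10, 2↦10, 3↦1, 4↦5, 5↦0, 6↦8, 7↦7, 8↦8, 9↦0, 10↦5]  zeros at y ∈ {5, 9}
  x = 10: [0↦2, 1↦2, 2↦4, 3↦8, 4↦3, 5↦0, 6↦10, 7↦0, 8↦3, 9↦8, 10↦4]  zeros at y ∈ {5, 7}
Collecting zeros: affine points = {(0, 5), (1, 3), (1, 5), (2, 1), (2, 5), (3, 5), (3, 10), (4, 5), (4, 8), (5, 5), (5, 6), (6, 4), (6, 5), (7, 2), (7, 5), (8, 0), (8, 5), (9, 5), (9, 9), (10, 5), (10, 7)}.
Total count |C(F_11)_aff| = 21.


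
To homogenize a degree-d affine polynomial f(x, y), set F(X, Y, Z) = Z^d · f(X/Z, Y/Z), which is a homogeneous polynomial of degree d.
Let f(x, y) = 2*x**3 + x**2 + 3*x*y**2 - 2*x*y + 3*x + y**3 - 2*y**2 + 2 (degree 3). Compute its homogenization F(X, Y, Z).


F(X, Y, Z) = 2*X**3 + X**2*Z + 3*X*Y**2 - 2*X*Y*Z + 3*X*Z**2 + Y**3 - 2*Y**2*Z + 2*Z**3

deg(f) = 3.
Substitute x = X/Z, y = Y/Z into f, then multiply by Z^3.
  monomial 2·x^3·y^0 ↦ 2·X^3·Y^0·Z^0.
  monomial 1·x^2·y^0 ↦ 1·X^2·Y^0·Z^1.
  monomial 3·x^1·y^2 ↦ 3·X^1·Y^2·Z^0.
  monomial -2·x^1·y^1 ↦ -2·X^1·Y^1·Z^1.
  monomial 3·x^1·y^0 ↦ 3·X^1·Y^0·Z^2.
  monomial 1·x^0·y^3 ↦ 1·X^0·Y^3·Z^0.
  monomial -2·x^0·y^2 ↦ -2·X^0·Y^2·Z^1.
  monomial 2·x^0·y^0 ↦ 2·X^0·Y^0·Z^3.
Collecting: F(X, Y, Z) = 2*X**3 + X**2*Z + 3*X*Y**2 - 2*X*Y*Z + 3*X*Z**2 + Y**3 - 2*Y**2*Z + 2*Z**3.


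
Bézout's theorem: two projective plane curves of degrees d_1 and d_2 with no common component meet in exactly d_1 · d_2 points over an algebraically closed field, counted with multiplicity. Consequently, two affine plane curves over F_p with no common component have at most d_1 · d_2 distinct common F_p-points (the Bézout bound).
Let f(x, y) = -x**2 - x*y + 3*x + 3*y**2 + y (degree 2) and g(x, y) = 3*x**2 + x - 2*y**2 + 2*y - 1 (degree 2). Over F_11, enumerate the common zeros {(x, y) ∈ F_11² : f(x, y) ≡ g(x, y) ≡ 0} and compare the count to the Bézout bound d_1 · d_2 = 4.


Common zeros: {(5, 4)}; count = 1; Bézout bound = 4.

deg(f) = 2, deg(g) = 2, so Bézout bound = 4.
Scan x ∈ F_11. For each x, list the y ∈ F_11 with f(x, y) ≡ 0 and those with g(x, y) ≡ 0 (mod 11); the common zeros in that column are the intersection.
  x = 0: f ≡ 0 at y ∈ {0, 7}; g ≡ 0 at y ∈ ∅; common: ∅.
  x = 1: f ≡ 0 at y ∈ {5, 6}; g ≡ 0 at y ∈ ∅; common: ∅.
  x = 2: f ≡ 0 at y ∈ ∅; g ≡ 0 at y ∈ {4, 8}; common: ∅.
  x = 3: f ≡ 0 at y ∈ {0, 8}; g ≡ 0 at y ∈ {5, 7}; common: ∅.
  x = 4: f ≡ 0 at y ∈ ∅; g ≡ 0 at y ∈ {5, 7}; common: ∅.
  x = 5: f ≡ 0 at y ∈ {1, 4}; g ≡ 0 at y ∈ {4, 8}; common: {4}.
  x = 6: f ≡ 0 at y ∈ ∅; g ≡ 0 at y ∈ ∅; common: ∅.
  x = 7: f ≡ 0 at y ∈ {6, 7}; g ≡ 0 at y ∈ ∅; common: ∅.
  x = 8: f ≡ 0 at y ∈ {1, 5}; g ≡ 0 at y ∈ {3, 9}; common: ∅.
  x = 9: f ≡ 0 at y ∈ ∅; g ≡ 0 at y ∈ ∅; common: ∅.
  x = 10: f ≡ 0 at y ∈ ∅; g ≡ 0 at y ∈ {3, 9}; common: ∅.
Collecting: common zeros = {(5, 4)}, so the count is 1.
Comparison with the Bézout bound: 1 ≤ 4 = deg(f)·deg(g), as expected for curves with no common component (the affine F_11-count falls short of the bound because intersections may lie at infinity, over extension fields, or carry multiplicity).


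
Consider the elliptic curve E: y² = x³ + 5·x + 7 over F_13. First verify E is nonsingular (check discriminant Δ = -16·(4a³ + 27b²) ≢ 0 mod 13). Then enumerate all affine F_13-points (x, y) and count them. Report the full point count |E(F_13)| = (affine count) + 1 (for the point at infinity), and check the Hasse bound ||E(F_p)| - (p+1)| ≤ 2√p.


Affine points = {(1, 0), (2, 5), (2, 8), (3, 6), (3, 7), (4, 0), (5, 1), (5, 12), (8, 0), (9, 1), (9, 12), (10, 2), (10, 11), (12, 1), (12, 12)}; affine count = 15; |E(F_13)| = 16.

Discriminant check: Δ ∝ 4a³ + 27b² = 4·5³ + 27·7² = 4·125 + 27·49 ≡ 3 (mod 13). Nonzero ⇒ E is nonsingular.
For each x ∈ F_13, compute rhs = x³ + 5·x + 7 mod 13, then count y ∈ F_13 with y² ≡ rhs.
  x = 0: rhs = 7, matching y values: none (0 points).
  x = 1: rhs = 0, matching y values: 0 (1 points).
  x = 2: rhs = 12, matching y values: 5, 8 (2 points).
  x = 3: rhs = 10, matching y values: 6, 7 (2 points).
  x = 4: rhs = 0, matching y values: 0 (1 points).
  x = 5: rhs = 1, matching y values: 1, 12 (2 points).
  x = 6: rhs = 6, matching y values: none (0 points).
  x = 7: rhs = 8, matching y values: none (0 points).
  x = 8: rhs = 0, matching y values: 0 (1 points).
  x = 9: rhs = 1, matching y values: 1, 12 (2 points).
  x = 10: rhs = 4, matching y values: 2, 11 (2 points).
  x = 11: rhs = 2, matching y values: none (0 points).
  x = 12: rhs = 1, matching y values: 1, 12 (2 points).
Total affine count: 15.
Full point count |E(F_13)| = 15 + 1 = 16.
Hasse bound: |16 − (13+1)| = |2| = 2 ≤ 2√13 ≈ 7.2111 ✓.


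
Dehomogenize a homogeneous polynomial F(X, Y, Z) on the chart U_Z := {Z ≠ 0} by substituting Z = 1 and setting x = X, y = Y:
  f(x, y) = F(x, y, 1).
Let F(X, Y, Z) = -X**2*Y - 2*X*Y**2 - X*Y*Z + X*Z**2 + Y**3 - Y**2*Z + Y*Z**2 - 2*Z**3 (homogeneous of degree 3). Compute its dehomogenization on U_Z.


f(x, y) = -x**2*y - 2*x*y**2 - x*y + x + y**3 - y**2 + y - 2

On U_Z we set Z = 1. Each monomial c·X^i·Y^j·Z^k in F becomes c·x^i·y^j·1^k = c·x^i·y^j.
Substituting Z = 1: F(X, Y, 1) = -x**2*y - 2*x*y**2 - x*y + x + y**3 - y**2 + y - 2.
Note: deg(f) ≤ deg(F) = 3; strict inequality happens when F is divisible by Z (lost terms).


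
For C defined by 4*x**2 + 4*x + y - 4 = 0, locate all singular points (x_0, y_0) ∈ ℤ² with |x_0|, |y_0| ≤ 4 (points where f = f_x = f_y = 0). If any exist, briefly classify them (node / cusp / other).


No singular points in the scanned grid; C is smooth there.

Compute partial derivatives:
  f_x = 8*x + 4.
  f_y = 1.
f_y = 1 is a nonzero constant, so f_y never vanishes: no point (x, y) can satisfy f = f_x = f_y = 0. In particular no (x, y) ∈ {−4, ..., 4}² is singular; the curve is smooth.


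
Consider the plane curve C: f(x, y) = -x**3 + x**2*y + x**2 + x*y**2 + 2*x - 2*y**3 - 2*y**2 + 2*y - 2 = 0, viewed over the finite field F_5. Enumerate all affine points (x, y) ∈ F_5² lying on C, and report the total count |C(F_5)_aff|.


Affine F_5-points: {(1, 0), (1, 1)}; count = 2.

For each of the 25 pairs (x, y) ∈ F_5², evaluate f(x, y) mod 5. Record the zeros.
  x = 0: [0↦3, 1↦1, 2↦3, 3↦2, 4↦1]  zeros at y ∈ ∅
  x = 1: [0↦0, 1↦0, 2↦1, 3↦1, 4↦3]  zeros at y ∈ {0, 1}
  x = 2: [0↦3, 1↦2, 2↦4, 3↦2, 4↦4]  zeros at y ∈ ∅
  x = 3: [0↦1, 1↦1, 2↦1, 3↦4, 4↦3]  zeros at y ∈ ∅
  x = 4: [0↦3, 1↦1, 2↦1, 3↦1, 4↦4]  zeros at y ∈ ∅
Collecting zeros: affine points = {(1, 0), (1, 1)}.
Total count |C(F_5)_aff| = 2.


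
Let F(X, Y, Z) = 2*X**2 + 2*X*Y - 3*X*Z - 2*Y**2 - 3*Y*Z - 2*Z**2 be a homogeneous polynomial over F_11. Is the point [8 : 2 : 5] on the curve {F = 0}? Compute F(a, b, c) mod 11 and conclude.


F(8,2,5) ≡ 7 (mod 11); P is NOT on the curve.

Evaluate F(8, 2, 5) term-by-term (mod 11).
  2*X**2 ↦ 2·64·1·1 = 128
  2*X*Y ↦ 2·8·2·1 = 32
  -3*X*Z ↦ -3·8·1·5 = -120
  -2*Y**2 ↦ -2·1·4·1 = -8
  -3*Y*Z ↦ -3·1·2·5 = -30
  -2*Z**2 ↦ -2·1·1·25 = -50
Sum: F(8, 2, 5) = (128) + (32) + (-120) + (-8) + (-30) + (-50) = -48.
Reducing mod 11: -48 ≡ 7 (mod 11).
Since F(a, b, c) ≡ 7 ≠ 0 (mod 11), P does NOT lie on the curve.


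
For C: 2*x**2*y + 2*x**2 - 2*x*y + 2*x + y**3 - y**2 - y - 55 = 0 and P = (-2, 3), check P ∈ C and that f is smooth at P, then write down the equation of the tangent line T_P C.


Tangent line at P: -36*x + 32*y - 168 = 0.

Step 1: f(-2, 3) = 0, so P lies on C.
Step 2: partial derivatives
  f_x(x, y) = 4*x*y + 4*x - 2*y + 2, f_y(x, y) = 2*x**2 - 2*x + 3*y**2 - 2*y - 1.
  f_x(P) = -36, f_y(P) = 32 (gradient nonzero, so P is smooth).
Step 3: tangent line at P: -36·(x − -2) + 32·(y − 3) = 0.
Expanding: -36*x + 32*y - 168 = 0.


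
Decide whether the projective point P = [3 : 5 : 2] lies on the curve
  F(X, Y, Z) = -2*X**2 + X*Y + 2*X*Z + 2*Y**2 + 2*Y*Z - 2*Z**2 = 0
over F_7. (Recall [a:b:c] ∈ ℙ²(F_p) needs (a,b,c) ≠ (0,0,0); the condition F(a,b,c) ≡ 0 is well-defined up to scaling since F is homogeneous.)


F(3,5,2) ≡ 1 (mod 7); P is NOT on the curve.

Evaluate F(3, 5, 2) term-by-term (mod 7).
  -2*X**2 ↦ -2·9·1·1 = -18
  X*Y ↦ 1·3·5·1 = 15
  2*X*Z ↦ 2·3·1·2 = 12
  2*Y**2 ↦ 2·1·25·1 = 50
  2*Y*Z ↦ 2·1·5·2 = 20
  -2*Z**2 ↦ -2·1·1·4 = -8
Sum: F(3, 5, 2) = (-18) + (15) + (12) + (50) + (20) + (-8) = 71.
Reducing mod 7: 71 ≡ 1 (mod 7).
Since F(a, b, c) ≡ 1 ≠ 0 (mod 7), P does NOT lie on the curve.


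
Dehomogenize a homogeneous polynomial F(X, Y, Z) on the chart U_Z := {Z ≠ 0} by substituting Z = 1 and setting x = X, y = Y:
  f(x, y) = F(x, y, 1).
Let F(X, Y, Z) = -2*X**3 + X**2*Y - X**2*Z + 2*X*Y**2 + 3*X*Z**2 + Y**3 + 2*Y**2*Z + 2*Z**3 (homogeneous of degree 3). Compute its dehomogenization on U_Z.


f(x, y) = -2*x**3 + x**2*y - x**2 + 2*x*y**2 + 3*x + y**3 + 2*y**2 + 2

On U_Z we set Z = 1. Each monomial c·X^i·Y^j·Z^k in F becomes c·x^i·y^j·1^k = c·x^i·y^j.
Substituting Z = 1: F(X, Y, 1) = -2*x**3 + x**2*y - x**2 + 2*x*y**2 + 3*x + y**3 + 2*y**2 + 2.
Note: deg(f) ≤ deg(F) = 3; strict inequality happens when F is divisible by Z (lost terms).


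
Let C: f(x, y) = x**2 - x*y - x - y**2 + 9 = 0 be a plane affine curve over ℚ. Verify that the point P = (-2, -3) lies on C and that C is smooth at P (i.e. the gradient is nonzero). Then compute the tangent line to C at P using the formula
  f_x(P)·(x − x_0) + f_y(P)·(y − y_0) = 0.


Tangent line at P: -2*x + 8*y + 20 = 0.

Step 1: f(-2, -3) = 0, so P lies on C.
Step 2: partial derivatives
  f_x(x, y) = 2*x - y - 1, f_y(x, y) = -x - 2*y.
  f_x(P) = -2, f_y(P) = 8 (gradient nonzero, so P is smooth).
Step 3: tangent line at P: -2·(x − -2) + 8·(y − -3) = 0.
Expanding: -2*x + 8*y + 20 = 0.


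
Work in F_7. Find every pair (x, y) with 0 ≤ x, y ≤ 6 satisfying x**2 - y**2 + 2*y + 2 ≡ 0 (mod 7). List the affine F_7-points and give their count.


Affine F_7-points: {(1, 3), (1, 6), (2, 1), (5, 1), (6, 3), (6, 6)}; count = 6.

For each of the 49 pairs (x, y) ∈ F_7², evaluate f(x, y) mod 7. Record the zeros.
  x = 0: [0↦2, 1↦3, 2↦2, 3↦6, 4↦1, 5↦1, 6↦6]  zeros at y ∈ ∅
  x = 1: [0↦3, 1↦4, 2↦3, 3↦0, 4↦2, 5↦2, 6↦0]  zeros at y ∈ {3, 6}
  x = 2: [0↦6, 1↦0, 2↦6, 3↦3, 4↦5, 5↦5, 6↦3]  zeros at y ∈ {1}
  x = 3: [0↦4, 1↦5, 2↦4, 3↦1, 4↦3, 5↦3, 6↦1]  zeros at y ∈ ∅
  x = 4: [0↦4, 1↦5, 2↦4, 3↦1, 4↦3, 5↦3, 6↦1]  zeros at y ∈ ∅
  x = 5: [0↦6, 1↦0, 2↦6, 3↦3, 4↦5, 5↦5, 6↦3]  zeros at y ∈ {1}
  x = 6: [0↦3, 1↦4, 2↦3, 3↦0, 4↦2, 5↦2, 6↦0]  zeros at y ∈ {3, 6}
Collecting zeros: affine points = {(1, 3), (1, 6), (2, 1), (5, 1), (6, 3), (6, 6)}.
Total count |C(F_7)_aff| = 6.


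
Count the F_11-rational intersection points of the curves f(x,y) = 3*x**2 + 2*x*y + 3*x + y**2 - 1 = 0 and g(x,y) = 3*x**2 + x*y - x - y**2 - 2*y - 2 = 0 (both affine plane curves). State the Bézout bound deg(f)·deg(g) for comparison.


Common zeros: {(7, 10)}; count = 1; Bézout bound = 4.

deg(f) = 2, deg(g) = 2, so Bézout bound = 4.
Scan x ∈ F_11. For each x, list the y ∈ F_11 with f(x, y) ≡ 0 and those with g(x, y) ≡ 0 (mod 11); the common zeros in that column are the intersection.
  x = 0: f ≡ 0 at y ∈ {1, 10}; g ≡ 0 at y ∈ ∅; common: ∅.
  x = 1: f ≡ 0 at y ∈ ∅; g ≡ 0 at y ∈ {0, 10}; common: ∅.
  x = 2: f ≡ 0 at y ∈ {1, 6}; g ≡ 0 at y ∈ ∅; common: ∅.
  x = 3: f ≡ 0 at y ∈ ∅; g ≡ 0 at y ∈ {0, 1}; common: ∅.
  x = 4: f ≡ 0 at y ∈ {6, 8}; g ≡ 0 at y ∈ ∅; common: ∅.
  x = 5: f ≡ 0 at y ∈ ∅; g ≡ 0 at y ∈ ∅; common: ∅.
  x = 6: f ≡ 0 at y ∈ ∅; g ≡ 0 at y ∈ {6, 9}; common: ∅.
  x = 7: f ≡ 0 at y ∈ {9, 10}; g ≡ 0 at y ∈ {6, 10}; common: {10}.
  x = 8: f ≡ 0 at y ∈ {8, 9}; g ≡ 0 at y ∈ {1, 5}; common: ∅.
  x = 9: f ≡ 0 at y ∈ ∅; g ≡ 0 at y ∈ {2, 5}; common: ∅.
  x = 10: f ≡ 0 at y ∈ ∅; g ≡ 0 at y ∈ ∅; common: ∅.
Collecting: common zeros = {(7, 10)}, so the count is 1.
Comparison with the Bézout bound: 1 ≤ 4 = deg(f)·deg(g), as expected for curves with no common component (the affine F_11-count falls short of the bound because intersections may lie at infinity, over extension fields, or carry multiplicity).
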